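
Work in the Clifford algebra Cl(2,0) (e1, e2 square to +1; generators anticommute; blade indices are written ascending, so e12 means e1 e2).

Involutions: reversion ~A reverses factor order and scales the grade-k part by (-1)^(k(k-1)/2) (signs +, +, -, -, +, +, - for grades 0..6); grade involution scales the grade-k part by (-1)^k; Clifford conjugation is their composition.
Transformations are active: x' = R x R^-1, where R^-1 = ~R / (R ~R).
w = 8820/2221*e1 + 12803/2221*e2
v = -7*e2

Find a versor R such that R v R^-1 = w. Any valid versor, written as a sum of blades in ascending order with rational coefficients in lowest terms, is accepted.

Sketch: the shared square 49 makes R = v + w = 8820/2221*e1 - 2744/2221*e2 the natural versor; its sandwich fixes that direction, negates (v - w)/2, and sends v to w.
Answer: 8820/2221*e1 - 2744/2221*e2


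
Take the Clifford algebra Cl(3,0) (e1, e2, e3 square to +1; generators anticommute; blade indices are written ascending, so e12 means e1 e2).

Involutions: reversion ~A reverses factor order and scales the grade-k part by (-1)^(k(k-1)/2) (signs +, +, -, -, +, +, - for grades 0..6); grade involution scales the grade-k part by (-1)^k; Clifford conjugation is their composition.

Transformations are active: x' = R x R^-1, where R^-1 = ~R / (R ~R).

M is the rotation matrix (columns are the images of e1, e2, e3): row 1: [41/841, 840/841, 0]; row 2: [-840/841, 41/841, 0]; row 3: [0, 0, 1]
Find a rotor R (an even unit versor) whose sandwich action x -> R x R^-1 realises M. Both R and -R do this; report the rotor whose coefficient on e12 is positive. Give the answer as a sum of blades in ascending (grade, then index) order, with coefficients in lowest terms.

Method: write R = a + b12*e12 + b13*e13 + b23*e23 with a^2 + b12^2 + b13^2 + b23^2 = 1 (so R^-1 = ~R). Expanding the columns R e_j ~R gives tr M = 4a^2 - 1 and, from the antisymmetric part, M21 - M12 = -4a*b12, M13 - M31 = 4a*b13, M32 - M23 = -4a*b23.
Here tr M = 923/841, so a^2 = (1 + tr M)/4 = 441/841 and a = ±21/29. Taking a = 21/29: M21 - M12 = -1680/841, M13 - M31 = 0, M32 - M23 = 0, giving b12 = 20/29, b13 = 0, b23 = 0, i.e. R = 21/29 + 20/29*e12.
Its e12 coefficient is already positive.
Answer: 21/29 + 20/29*e12. Sheet selection: the two-to-one cover makes ±R indistinguishable at the matrix level (trace 923/841), so uniqueness comes from the required sign on e12.


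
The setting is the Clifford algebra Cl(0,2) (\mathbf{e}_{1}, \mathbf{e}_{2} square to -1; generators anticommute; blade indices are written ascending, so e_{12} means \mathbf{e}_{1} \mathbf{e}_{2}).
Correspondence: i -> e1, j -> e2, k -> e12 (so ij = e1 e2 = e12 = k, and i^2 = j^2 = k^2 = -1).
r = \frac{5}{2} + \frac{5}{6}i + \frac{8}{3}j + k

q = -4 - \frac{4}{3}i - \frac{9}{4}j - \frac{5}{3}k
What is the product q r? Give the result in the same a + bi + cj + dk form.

In blades: q = -4 - \frac{4}{3} e_{1} - \frac{9}{4} e_{2} - \frac{5}{3} e_{12}, r = \frac{5}{2} + \frac{5}{6} e_{1} + \frac{8}{3} e_{2} + e_{12}.
Distribute q over r term by term (generator squares from the signature, products reordered to ascending indices): (-4)*r = -10 - \frac{10}{3} e_{1} - \frac{32}{3} e_{2} - 4 e_{12}; (-\frac{4}{3} e_{1})*r = \frac{10}{9} - \frac{10}{3} e_{1} + \frac{4}{3} e_{2} - \frac{32}{9} e_{12}; (-\frac{9}{4} e_{2})*r = 6 - \frac{9}{4} e_{1} - \frac{45}{8} e_{2} + \frac{15}{8} e_{12}; (-\frac{5}{3} e_{12})*r = \frac{5}{3} + \frac{40}{9} e_{1} - \frac{25}{18} e_{2} - \frac{25}{6} e_{12}.
Sum: -\frac{11}{9} - \frac{161}{36} e_{1} - \frac{1177}{72} e_{2} - \frac{709}{72} e_{12}; translating back through the correspondence:
Answer: -\frac{11}{9} - \frac{161}{36}i - \frac{1177}{72}j - \frac{709}{72}k


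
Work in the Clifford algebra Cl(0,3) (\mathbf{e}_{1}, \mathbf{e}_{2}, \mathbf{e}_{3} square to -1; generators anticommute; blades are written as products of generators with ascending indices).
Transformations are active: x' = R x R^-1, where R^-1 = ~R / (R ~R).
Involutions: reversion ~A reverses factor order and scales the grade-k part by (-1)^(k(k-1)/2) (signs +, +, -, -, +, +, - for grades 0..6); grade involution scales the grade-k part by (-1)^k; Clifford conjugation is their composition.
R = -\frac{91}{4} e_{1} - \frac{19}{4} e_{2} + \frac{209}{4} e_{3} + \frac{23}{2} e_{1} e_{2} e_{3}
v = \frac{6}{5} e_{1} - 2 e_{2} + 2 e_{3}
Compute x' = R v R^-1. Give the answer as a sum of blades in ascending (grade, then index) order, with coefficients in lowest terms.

~R = -\frac{91}{4} e_{1} - \frac{19}{4} e_{2} + \frac{209}{4} e_{3} - \frac{23}{2} e_{1} e_{2} e_{3}, and R ~R = -\frac{54439}{16}, so R^-1 = ~R / (-\frac{54439}{16}).
R v = -\frac{867}{10} + \frac{141}{5} e_{1} e_{2} - \frac{656}{5} e_{1} e_{3} + \frac{406}{5} e_{2} e_{3}
Answer: -\frac{22618}{7777} e_{1} + \frac{6774}{7777} e_{2} + \frac{18362}{38885} e_{3}


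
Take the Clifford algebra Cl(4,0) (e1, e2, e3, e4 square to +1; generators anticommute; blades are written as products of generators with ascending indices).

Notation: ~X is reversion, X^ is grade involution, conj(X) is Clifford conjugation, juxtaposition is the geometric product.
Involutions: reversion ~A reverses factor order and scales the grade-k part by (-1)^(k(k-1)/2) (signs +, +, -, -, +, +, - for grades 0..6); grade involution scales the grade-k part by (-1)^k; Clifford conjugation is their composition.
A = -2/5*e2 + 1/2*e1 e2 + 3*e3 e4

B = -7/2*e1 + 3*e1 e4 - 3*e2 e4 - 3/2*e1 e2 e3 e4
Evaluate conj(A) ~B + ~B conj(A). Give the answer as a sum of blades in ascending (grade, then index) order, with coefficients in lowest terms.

first term: -7/4*e2 + 6/5*e4 - 31/10*e1 e2 + 9*e1 e3 - 3/2*e1 e4 - 9*e2 e3 - 3/2*e2 e4 - 3/4*e3 e4 + 6/5*e1 e2 e4 + 111/10*e1 e3 e4
second term: 7/4*e2 - 6/5*e4 - 59/10*e1 e2 - 9*e1 e3 + 3/2*e1 e4 + 9*e2 e3 + 3/2*e2 e4 - 3/4*e3 e4 + 6/5*e1 e2 e4 + 99/10*e1 e3 e4
Answer: -9*e1 e2 - 3/2*e3 e4 + 12/5*e1 e2 e4 + 21*e1 e3 e4


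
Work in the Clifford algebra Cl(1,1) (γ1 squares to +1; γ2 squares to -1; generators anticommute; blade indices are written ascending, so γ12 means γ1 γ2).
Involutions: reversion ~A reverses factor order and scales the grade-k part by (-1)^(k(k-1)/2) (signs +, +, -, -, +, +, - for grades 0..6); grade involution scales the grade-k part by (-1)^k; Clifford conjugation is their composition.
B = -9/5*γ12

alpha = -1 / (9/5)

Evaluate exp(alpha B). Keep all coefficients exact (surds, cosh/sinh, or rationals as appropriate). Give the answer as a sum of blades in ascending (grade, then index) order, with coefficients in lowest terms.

B^2 = (-9/5)^2*(γ12)^2 = 81/25*(+1) = 81/25 (a basis 2-blade squares to minus the product of its generators' squares).
B^2 = 81/25 — hyperbolic case — the even/odd split gives cosh and sinh: l = 9/5, alpha*l = -1, so exp(alpha B) = cosh(-1) + (sinh(-1)/(9/5))*B = cosh(1) + (-5*sinh(1)/9)*B.
Answer: cosh(1) + sinh(1)*γ12


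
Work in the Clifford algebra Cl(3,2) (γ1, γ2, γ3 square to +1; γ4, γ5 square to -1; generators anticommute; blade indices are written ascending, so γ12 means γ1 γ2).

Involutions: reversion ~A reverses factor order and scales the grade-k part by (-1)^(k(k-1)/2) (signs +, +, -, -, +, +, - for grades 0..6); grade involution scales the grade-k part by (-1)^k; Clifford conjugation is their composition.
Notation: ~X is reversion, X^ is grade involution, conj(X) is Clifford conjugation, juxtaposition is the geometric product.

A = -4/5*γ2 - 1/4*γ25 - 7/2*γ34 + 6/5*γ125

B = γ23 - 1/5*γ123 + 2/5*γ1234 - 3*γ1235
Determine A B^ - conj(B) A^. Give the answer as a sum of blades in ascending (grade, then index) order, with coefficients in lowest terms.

first term: 14/5*γ3 - 7/5*γ12 - 59/100*γ13 + 7/2*γ24 - 1/100*γ35 + 7/10*γ124 + 8/25*γ134 - 5/4*γ135 - 12/25*γ345 - 21/2*γ1245 + 1/10*γ1345
second term: 22/5*γ3 - 7/5*γ12 - 59/100*γ13 + 7/2*γ24 - 49/100*γ35 + 7/10*γ124 + 8/25*γ134 - 73/20*γ135 + 12/25*γ345 + 21/2*γ1245 - 1/10*γ1345
Answer: -8/5*γ3 + 12/25*γ35 + 12/5*γ135 - 24/25*γ345 - 21*γ1245 + 1/5*γ1345


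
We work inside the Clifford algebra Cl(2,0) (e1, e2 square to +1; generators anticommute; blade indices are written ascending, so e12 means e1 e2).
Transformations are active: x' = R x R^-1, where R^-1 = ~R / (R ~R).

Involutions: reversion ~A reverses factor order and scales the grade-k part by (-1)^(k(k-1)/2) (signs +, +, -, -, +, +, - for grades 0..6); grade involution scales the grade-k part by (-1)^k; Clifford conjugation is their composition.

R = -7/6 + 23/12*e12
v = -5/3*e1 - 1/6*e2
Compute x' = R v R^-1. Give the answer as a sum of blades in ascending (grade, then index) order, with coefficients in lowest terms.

~R = -7/6 - 23/12*e12, and R ~R = 725/144, so R^-1 = ~R / (725/144).
R v = 13/8*e1 + 61/18*e2
Answer: 1987/2175*e1 - 6107/4350*e2


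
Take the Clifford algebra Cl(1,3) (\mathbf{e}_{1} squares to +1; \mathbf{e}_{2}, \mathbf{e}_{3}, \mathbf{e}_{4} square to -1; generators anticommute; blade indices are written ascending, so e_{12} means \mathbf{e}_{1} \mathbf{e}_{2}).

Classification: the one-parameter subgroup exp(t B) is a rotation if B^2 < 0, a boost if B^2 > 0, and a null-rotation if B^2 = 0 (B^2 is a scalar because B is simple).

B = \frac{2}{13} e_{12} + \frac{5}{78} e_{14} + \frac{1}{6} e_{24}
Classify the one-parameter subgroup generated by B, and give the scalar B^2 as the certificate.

B^2 term by term: the squares give (\frac{2}{13})^2*(e_{12})^2 + (\frac{5}{78})^2*(e_{14})^2 + (\frac{1}{6})^2*(e_{24})^2 = \frac{4}{169}*(+1) + \frac{25}{6084}*(+1) + \frac{1}{36}*(-1) = 0 (each basis 2-blade squares to minus the product of its generators' squares); cross terms between blades sharing an index anticommute and cancel. So B^2 = 0.
Answer: null-rotation, certificate B^2 = 0. The class reads off the invariant scalar 0 directly.


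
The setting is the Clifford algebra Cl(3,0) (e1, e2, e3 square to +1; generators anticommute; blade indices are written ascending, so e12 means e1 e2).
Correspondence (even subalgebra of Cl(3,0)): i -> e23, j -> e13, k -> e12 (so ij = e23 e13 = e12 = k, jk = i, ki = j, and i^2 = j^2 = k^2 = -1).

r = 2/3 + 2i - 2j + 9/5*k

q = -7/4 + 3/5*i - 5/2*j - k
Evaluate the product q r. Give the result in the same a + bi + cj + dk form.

In blades: q = -7/4 - e12 - 5/2*e13 + 3/5*e23, r = 2/3 + 9/5*e12 - 2*e13 + 2*e23.
Distribute q over r term by term (generator squares from the signature, products reordered to ascending indices): (-7/4)*r = -7/6 - 63/20*e12 + 7/2*e13 - 7/2*e23; (-e12)*r = 9/5 - 2/3*e12 - 2*e13 - 2*e23; (-5/2*e13)*r = -5 + 5*e12 - 5/3*e13 - 9/2*e23; (3/5*e23)*r = -6/5 - 6/5*e12 - 27/25*e13 + 2/5*e23.
Sum: -167/30 - 1/60*e12 - 187/150*e13 - 48/5*e23; translating back through the correspondence:
Answer: -167/30 - 48/5*i - 187/150*j - 1/60*k


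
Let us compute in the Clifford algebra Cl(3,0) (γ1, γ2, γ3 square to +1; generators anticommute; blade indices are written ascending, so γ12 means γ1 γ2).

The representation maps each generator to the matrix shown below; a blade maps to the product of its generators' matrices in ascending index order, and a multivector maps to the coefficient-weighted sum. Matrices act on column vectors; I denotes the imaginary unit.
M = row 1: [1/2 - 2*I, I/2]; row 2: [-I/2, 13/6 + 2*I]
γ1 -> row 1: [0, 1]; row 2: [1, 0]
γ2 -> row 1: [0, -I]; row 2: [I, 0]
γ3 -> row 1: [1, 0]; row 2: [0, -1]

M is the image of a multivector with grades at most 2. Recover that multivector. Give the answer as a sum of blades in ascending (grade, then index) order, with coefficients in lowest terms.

Method: 1, rho(γ1), rho(γ2), rho(γ3) form a trace-orthogonal basis of the 2x2 complex matrices (tr(X Y) = 2 if X = Y, else 0), so M = m0*1 + m1*rho(γ1) + m2*rho(γ2) + m3*rho(γ3) with m0 = tr(M)/2 = 4/3, m1 = tr(M rho(γ1))/2 = 0, m2 = tr(M rho(γ2))/2 = -1/2, m3 = tr(M rho(γ3))/2 = -5/6 - 2*I.
Multiplying table entries, the bivector images are rho(γ12) = I*rho(γ3), rho(γ13) = -I*rho(γ2), rho(γ23) = I*rho(γ1); with real blade coefficients the real parts of m0..m3 are the coefficients of 1, γ1, γ2, γ3 and the imaginary parts give the bivectors (γ23: Im m1, γ13: -Im m2, γ12: Im m3).
Answer: 4/3 - 1/2*γ2 - 5/6*γ3 - 2*γ12


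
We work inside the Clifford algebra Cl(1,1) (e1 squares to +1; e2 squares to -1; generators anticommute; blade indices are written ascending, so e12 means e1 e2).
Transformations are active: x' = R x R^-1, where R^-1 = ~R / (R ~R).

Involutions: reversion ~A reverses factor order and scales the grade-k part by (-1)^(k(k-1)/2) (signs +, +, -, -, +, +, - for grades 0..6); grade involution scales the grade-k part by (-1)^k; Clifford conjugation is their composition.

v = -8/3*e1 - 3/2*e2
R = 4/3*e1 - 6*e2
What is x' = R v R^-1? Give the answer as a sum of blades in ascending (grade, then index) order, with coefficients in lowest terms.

~R = 4/3*e1 - 6*e2, and R ~R = -308/9, so R^-1 = ~R / (-308/9).
R v = -113/9 - 18*e12
Answer: 842/231*e1 - 447/154*e2


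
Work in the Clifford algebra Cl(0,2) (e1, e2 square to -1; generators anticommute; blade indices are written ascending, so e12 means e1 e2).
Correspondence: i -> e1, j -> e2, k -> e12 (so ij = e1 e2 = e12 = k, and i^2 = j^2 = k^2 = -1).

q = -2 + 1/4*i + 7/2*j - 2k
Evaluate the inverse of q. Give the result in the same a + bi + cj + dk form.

In blades: q = -2 + 1/4*e1 + 7/2*e2 - 2*e12.
With qbar = -2 - 1/4*e1 - 7/2*e2 + 2*e12 (scalar fixed, mapped units negated), q qbar = 325/16 (the sum of squared coefficients), so q^-1 = qbar / (325/16) = -32/325 - 4/325*e1 - 56/325*e2 + 32/325*e12; translating back:
Answer: -32/325 - 4/325*i - 56/325*j + 32/325*k


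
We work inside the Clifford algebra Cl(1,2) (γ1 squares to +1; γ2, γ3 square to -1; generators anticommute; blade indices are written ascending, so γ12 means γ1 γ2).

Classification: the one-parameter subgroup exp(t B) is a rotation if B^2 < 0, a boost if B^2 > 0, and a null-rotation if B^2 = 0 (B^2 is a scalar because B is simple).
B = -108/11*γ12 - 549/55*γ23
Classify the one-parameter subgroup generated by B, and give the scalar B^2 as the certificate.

B^2 term by term: the squares give (-108/11)^2*(γ12)^2 + (-549/55)^2*(γ23)^2 = 11664/121*(+1) + 301401/3025*(-1) = -81/25 (each basis 2-blade squares to minus the product of its generators' squares); cross terms between blades sharing an index anticommute and cancel. So B^2 = -81/25.
Answer: rotation, certificate B^2 = -81/25. Note: conjugating B changes its blade decomposition but never the scalar B^2 = -81/25, whose sign settles the classification.


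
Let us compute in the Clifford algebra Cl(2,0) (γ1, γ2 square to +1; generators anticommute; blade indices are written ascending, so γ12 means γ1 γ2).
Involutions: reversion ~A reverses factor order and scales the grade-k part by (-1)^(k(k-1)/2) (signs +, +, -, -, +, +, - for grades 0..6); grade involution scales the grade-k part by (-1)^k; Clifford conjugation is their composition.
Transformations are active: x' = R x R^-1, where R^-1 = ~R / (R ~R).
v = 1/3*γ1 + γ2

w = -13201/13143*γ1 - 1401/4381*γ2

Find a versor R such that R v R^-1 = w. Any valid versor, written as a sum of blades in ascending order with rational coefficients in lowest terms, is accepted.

Here q(v) = q(w) = 10/9; the classical choice R = v + w = -2940/4381*γ1 + 2980/4381*γ2 then realises v -> w under the sandwich.
Answer: -2940/4381*γ1 + 2980/4381*γ2


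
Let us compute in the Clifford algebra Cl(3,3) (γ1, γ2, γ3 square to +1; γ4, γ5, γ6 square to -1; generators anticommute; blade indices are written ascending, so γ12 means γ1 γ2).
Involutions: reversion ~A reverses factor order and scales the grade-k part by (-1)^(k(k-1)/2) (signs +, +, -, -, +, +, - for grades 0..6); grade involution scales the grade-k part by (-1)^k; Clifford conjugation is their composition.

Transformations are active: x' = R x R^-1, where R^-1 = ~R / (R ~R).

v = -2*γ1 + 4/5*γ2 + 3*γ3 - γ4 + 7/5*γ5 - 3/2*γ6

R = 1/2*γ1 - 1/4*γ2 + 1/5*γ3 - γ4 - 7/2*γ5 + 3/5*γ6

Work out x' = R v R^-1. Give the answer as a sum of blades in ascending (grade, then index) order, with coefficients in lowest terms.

~R = 1/2*γ1 - 1/4*γ2 + 1/5*γ3 - γ4 - 7/2*γ5 + 3/5*γ6, and R ~R = -5303/400, so R^-1 = ~R / (-5303/400).
R v = 21/5 - 1/10*γ12 + 19/10*γ13 - 5/2*γ14 - 63/10*γ15 + 9/20*γ16 - 91/100*γ23 + 21/20*γ24 + 49/20*γ25 - 21/200*γ26 + 14/5*γ34 + 539/50*γ35 - 21/10*γ36 - 49/10*γ45 + 21/10*γ46 + 441/100*γ56
Answer: 8926/5303*γ1 - 17012/26515*γ2 - 16581/5303*γ3 + 8663/5303*γ4 + 21679/26515*γ5 + 11877/10606*γ6


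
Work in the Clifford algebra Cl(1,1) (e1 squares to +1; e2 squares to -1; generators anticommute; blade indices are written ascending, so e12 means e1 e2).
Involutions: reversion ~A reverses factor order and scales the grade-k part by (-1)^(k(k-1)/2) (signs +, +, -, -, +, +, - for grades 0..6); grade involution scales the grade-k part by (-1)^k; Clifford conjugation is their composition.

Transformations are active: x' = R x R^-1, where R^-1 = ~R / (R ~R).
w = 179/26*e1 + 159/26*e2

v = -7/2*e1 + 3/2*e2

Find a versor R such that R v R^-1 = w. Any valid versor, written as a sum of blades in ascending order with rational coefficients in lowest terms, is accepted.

The midline construction: v and w both square to 10, so reflecting in their sum 44/13*e1 + 99/13*e2 exchanges them.
Answer: 44/13*e1 + 99/13*e2


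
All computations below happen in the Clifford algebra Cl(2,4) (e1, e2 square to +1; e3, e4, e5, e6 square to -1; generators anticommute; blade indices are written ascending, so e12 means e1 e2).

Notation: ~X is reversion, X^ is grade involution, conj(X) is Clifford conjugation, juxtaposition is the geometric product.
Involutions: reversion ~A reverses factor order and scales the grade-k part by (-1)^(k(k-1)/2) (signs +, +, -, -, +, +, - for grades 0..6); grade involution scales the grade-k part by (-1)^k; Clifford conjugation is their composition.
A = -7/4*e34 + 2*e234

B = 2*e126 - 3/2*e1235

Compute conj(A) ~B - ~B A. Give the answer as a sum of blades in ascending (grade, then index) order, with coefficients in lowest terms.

first term: 3*e145 - 21/8*e1245 + 4*e1346 - 7/2*e12346
second term: 3*e145 - 21/8*e1245 + 4*e1346 + 7/2*e12346
Answer: -7*e12346


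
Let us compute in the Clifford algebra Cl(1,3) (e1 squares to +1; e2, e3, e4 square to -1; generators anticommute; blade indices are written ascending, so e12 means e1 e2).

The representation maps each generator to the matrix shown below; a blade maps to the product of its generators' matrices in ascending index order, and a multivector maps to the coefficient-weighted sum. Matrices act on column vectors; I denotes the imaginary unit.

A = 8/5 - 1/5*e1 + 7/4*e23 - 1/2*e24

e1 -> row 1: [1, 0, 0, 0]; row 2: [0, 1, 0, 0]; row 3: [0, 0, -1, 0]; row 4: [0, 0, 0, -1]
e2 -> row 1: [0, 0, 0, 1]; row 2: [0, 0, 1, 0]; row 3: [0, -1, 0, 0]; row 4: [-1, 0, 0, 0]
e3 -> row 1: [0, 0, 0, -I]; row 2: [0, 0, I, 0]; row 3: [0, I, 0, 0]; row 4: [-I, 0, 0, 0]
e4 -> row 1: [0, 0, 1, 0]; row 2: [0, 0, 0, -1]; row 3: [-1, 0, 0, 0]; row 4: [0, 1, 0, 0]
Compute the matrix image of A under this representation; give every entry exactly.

Bivector images (products of the table entries): rho(e23) = rho(e2)rho(e3) = row 1: [-I, 0, 0, 0]; row 2: [0, I, 0, 0]; row 3: [0, 0, -I, 0]; row 4: [0, 0, 0, I]; rho(e24) = rho(e2)rho(e4) = row 1: [0, 1, 0, 0]; row 2: [-1, 0, 0, 0]; row 3: [0, 0, 0, 1]; row 4: [0, 0, -1, 0].
M = (8/5)*1 + (-1/5)*rho(e1) + (7/4)*rho(e23) + (-1/2)*rho(e24), summed entrywise (1 is the identity matrix):
Answer: row 1: [7/5 - 7*I/4, -1/2, 0, 0]; row 2: [1/2, 7/5 + 7*I/4, 0, 0]; row 3: [0, 0, 9/5 - 7*I/4, -1/2]; row 4: [0, 0, 1/2, 9/5 + 7*I/4]


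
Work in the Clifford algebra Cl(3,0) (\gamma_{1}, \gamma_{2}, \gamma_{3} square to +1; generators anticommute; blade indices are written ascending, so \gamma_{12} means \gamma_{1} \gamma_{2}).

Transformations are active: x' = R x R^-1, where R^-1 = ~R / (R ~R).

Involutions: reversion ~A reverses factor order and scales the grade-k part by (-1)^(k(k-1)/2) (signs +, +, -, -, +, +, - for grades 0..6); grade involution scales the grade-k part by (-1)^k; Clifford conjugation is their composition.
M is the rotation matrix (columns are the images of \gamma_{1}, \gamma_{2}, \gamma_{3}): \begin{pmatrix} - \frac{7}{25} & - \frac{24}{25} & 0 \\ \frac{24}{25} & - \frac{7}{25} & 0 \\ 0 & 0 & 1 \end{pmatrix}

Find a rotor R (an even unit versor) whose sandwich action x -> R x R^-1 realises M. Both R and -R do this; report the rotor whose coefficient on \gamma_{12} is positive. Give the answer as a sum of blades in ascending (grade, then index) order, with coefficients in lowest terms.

Method: write R = a + b12*\gamma_{12} + b13*\gamma_{13} + b23*\gamma_{23} with a^2 + b12^2 + b13^2 + b23^2 = 1 (so R^-1 = ~R). Expanding the columns R e_j ~R gives tr M = 4a^2 - 1 and, from the antisymmetric part, M21 - M12 = -4a*b12, M13 - M31 = 4a*b13, M32 - M23 = -4a*b23.
Here tr M = \frac{11}{25}, so a^2 = (1 + tr M)/4 = \frac{9}{25} and a = ±\frac{3}{5}. Taking a = \frac{3}{5}: M21 - M12 = \frac{48}{25}, M13 - M31 = 0, M32 - M23 = 0, giving b12 = -\frac{4}{5}, b13 = 0, b23 = 0, i.e. R = \frac{3}{5} - \frac{4}{5} \gamma_{12}.
Its \gamma_{12} coefficient is negative, so report the other preimage -R.
Answer: -\frac{3}{5} + \frac{4}{5} \gamma_{12}. Why the constraint matters: R and -R act identically through the sandwich — M has trace \frac{11}{25} either way — so only the sign condition on \gamma_{12} picks one of the two preimages.


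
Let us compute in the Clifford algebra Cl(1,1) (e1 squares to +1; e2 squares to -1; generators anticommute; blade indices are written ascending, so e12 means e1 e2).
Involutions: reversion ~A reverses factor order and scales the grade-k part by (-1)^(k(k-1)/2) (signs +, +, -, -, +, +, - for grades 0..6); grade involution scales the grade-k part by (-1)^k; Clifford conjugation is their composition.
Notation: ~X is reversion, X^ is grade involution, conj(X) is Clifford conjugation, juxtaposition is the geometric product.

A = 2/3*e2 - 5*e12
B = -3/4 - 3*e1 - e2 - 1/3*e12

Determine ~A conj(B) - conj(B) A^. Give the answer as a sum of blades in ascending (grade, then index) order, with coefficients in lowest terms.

first term: 1 - 43/9*e1 - 31/2*e2 - 23/4*e12
second term: -1 - 43/9*e1 - 29/2*e2 + 7/4*e12
Answer: 2 - e2 - 15/2*e12


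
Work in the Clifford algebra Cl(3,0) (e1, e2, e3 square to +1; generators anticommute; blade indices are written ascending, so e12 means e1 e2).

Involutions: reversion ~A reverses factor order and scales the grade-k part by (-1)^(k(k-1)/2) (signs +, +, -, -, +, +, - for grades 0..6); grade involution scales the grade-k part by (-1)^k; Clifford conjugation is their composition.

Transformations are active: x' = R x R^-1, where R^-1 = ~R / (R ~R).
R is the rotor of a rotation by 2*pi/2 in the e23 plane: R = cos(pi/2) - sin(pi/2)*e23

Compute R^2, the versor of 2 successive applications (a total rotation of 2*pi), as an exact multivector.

The rotor phase is half the rotation angle and phases add under composition, so 2 steps in the e23 plane accumulate phase 2*(pi/2) = pi: R^2 = cos(pi) - sin(pi)*e23.
cos(pi) = -1 and sin(pi) = 0, so R^2 = -1. The total rotation 2*pi is 1 full turn, so every vector returns to itself, yet the rotor is -1, on the OTHER sheet of the double cover (an odd number of 2*pi turns).
Answer: -1


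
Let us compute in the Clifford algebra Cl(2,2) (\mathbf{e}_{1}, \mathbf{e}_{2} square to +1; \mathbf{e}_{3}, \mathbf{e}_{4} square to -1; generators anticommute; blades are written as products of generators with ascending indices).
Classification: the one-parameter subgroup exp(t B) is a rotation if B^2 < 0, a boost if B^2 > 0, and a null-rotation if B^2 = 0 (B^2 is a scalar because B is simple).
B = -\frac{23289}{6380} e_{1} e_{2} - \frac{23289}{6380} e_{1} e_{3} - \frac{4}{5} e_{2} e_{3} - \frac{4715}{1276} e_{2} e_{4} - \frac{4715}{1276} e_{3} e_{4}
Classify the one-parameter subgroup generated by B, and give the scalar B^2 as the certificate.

B^2 term by term: the squares give (-\frac{23289}{6380})^2*(e_{1} e_{2})^2 + (-\frac{23289}{6380})^2*(e_{1} e_{3})^2 + (-\frac{4}{5})^2*(e_{2} e_{3})^2 + (-\frac{4715}{1276})^2*(e_{2} e_{4})^2 + (-\frac{4715}{1276})^2*(e_{3} e_{4})^2 = \frac{542377521}{40704400}*(-1) + \frac{542377521}{40704400}*(+1) + \frac{16}{25}*(+1) + \frac{22231225}{1628176}*(+1) + \frac{22231225}{1628176}*(-1) = \frac{16}{25} (each basis 2-blade squares to minus the product of its generators' squares); cross terms between blades sharing an index anticommute and cancel; the commuting (index-disjoint) pairs give grade-4 terms 2*c*c'*(blade product), which cancel blade by blade — e_{1} e_{2} e_{3} e_{4}: \frac{21961527}{814088} - \frac{21961527}{814088} = 0 — confirming B is simple. So B^2 = \frac{16}{25}.
Answer: boost, certificate B^2 = \frac{16}{25}. The class reads off the invariant scalar \frac{16}{25} directly.


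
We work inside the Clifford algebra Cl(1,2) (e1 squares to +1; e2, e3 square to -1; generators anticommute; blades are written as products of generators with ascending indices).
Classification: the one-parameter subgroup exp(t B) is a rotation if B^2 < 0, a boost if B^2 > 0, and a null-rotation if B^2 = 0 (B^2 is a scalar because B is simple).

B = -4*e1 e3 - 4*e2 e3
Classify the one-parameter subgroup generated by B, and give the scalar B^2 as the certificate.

B^2 term by term: the squares give (-4)^2*(e1 e3)^2 + (-4)^2*(e2 e3)^2 = 16*(+1) + 16*(-1) = 0 (each basis 2-blade squares to minus the product of its generators' squares); cross terms between blades sharing an index anticommute and cancel. So B^2 = 0.
Answer: null-rotation, certificate B^2 = 0. Key observation: B^2 = 0 is a conjugation invariant, so its sign decides the class regardless of the surface form of B.


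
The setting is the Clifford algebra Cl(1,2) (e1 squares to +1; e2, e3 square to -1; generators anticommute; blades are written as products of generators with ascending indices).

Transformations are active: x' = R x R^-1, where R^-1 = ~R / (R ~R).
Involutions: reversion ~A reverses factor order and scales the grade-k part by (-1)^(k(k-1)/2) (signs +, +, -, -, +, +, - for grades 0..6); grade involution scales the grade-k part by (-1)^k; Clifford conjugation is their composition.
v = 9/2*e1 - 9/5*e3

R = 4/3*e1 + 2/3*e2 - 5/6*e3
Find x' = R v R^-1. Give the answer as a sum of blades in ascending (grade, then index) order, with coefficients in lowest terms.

~R = 4/3*e1 + 2/3*e2 - 5/6*e3, and R ~R = 23/36, so R^-1 = ~R / (23/36).
R v = 9/2 - 3*e1 e2 + 27/20*e1 e3 - 6/5*e2 e3
Answer: 657/46*e1 + 216/23*e2 - 1143/115*e3


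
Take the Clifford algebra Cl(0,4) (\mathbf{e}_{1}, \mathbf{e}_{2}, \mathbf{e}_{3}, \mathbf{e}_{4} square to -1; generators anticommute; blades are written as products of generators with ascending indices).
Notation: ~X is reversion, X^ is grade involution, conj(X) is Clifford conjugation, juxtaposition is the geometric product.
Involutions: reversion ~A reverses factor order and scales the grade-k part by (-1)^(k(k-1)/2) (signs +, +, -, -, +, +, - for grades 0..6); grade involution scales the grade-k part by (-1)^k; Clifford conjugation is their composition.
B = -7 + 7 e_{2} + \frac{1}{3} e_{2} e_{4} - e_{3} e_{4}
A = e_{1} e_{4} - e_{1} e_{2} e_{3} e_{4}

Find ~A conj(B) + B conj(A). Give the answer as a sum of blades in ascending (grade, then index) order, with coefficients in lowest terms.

first term: \frac{4}{3} e_{1} e_{2} - \frac{2}{3} e_{1} e_{3} + 7 e_{1} e_{4} - 7 e_{1} e_{2} e_{4} - 7 e_{1} e_{3} e_{4} + 7 e_{1} e_{2} e_{3} e_{4}
second term: -\frac{2}{3} e_{1} e_{2} - \frac{4}{3} e_{1} e_{3} + 7 e_{1} e_{4} + 7 e_{1} e_{2} e_{4} - 7 e_{1} e_{3} e_{4} + 7 e_{1} e_{2} e_{3} e_{4}
Answer: \frac{2}{3} e_{1} e_{2} - 2 e_{1} e_{3} + 14 e_{1} e_{4} - 14 e_{1} e_{3} e_{4} + 14 e_{1} e_{2} e_{3} e_{4}


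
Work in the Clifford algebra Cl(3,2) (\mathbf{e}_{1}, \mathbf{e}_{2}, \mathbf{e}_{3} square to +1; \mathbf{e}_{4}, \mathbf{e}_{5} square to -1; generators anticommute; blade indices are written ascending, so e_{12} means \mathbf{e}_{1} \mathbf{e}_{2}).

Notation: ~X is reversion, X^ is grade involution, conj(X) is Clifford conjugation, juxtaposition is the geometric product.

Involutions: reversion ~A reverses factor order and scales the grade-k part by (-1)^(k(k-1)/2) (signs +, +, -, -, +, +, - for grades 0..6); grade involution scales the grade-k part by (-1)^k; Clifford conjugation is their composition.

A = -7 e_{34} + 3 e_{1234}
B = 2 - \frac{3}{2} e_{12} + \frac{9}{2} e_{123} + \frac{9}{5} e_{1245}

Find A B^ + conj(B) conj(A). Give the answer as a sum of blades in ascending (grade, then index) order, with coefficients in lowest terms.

first term: -\frac{27}{2} e_{4} - \frac{19}{2} e_{34} + \frac{27}{5} e_{35} - \frac{63}{2} e_{124} + \frac{33}{2} e_{1234} + \frac{63}{5} e_{1235}
second term: -\frac{27}{2} e_{4} + \frac{19}{2} e_{34} - \frac{27}{5} e_{35} + \frac{63}{2} e_{124} + \frac{33}{2} e_{1234} + \frac{63}{5} e_{1235}
Answer: -27 e_{4} + 33 e_{1234} + \frac{126}{5} e_{1235}


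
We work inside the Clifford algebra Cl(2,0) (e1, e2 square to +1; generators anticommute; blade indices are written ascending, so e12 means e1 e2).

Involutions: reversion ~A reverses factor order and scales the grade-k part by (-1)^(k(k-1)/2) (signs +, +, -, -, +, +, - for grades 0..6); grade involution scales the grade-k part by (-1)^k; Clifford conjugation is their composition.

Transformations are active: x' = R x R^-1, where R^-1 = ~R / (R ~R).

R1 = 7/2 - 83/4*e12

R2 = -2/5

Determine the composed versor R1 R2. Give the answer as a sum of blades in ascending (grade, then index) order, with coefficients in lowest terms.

Distribute over the terms of R2 (each basis-blade product reordered to ascending indices, repeated generators contracted through their squares):
R1 (-2/5) = -7/5 + 83/10*e12
Answer: -7/5 + 83/10*e12


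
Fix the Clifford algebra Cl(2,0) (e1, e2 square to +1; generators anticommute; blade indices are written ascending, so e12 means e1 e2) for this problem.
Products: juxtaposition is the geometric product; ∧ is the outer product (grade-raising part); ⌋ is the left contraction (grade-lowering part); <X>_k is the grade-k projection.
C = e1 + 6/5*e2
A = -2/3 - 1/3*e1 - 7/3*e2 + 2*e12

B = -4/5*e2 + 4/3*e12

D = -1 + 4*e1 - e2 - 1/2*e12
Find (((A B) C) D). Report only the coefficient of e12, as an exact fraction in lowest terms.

step 1: -4/5 + 68/45*e1 + 4/45*e2 - 28/45*e12
step 2: 364/225 - 116/75*e1 - 76/225*e2 + 388/225*e12
step 3: -1486/225 + 1378/225*e1 - 1666/225*e2 + 82/225*e12
Answer: 82/225


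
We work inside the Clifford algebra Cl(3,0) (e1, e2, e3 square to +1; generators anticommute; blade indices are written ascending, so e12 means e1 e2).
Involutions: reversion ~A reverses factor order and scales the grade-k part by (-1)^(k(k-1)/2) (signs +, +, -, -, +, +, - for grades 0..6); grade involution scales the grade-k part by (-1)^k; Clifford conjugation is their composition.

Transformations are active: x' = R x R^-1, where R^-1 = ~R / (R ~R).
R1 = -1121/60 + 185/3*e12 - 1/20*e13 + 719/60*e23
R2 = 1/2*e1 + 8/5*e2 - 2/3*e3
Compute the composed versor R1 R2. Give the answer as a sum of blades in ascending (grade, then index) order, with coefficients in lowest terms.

Distribute over the terms of R2 (each basis-blade product reordered to ascending indices, repeated generators contracted through their squares):
R1 (1/2*e1) = -1121/120*e1 - 185/6*e2 + 1/40*e3 + 719/120*e123
R1 (8/5*e2) = 296/3*e1 - 2242/75*e2 - 1438/75*e3 + 2/25*e123
R1 (-2/3*e3) = 1/30*e1 - 719/90*e2 + 1121/90*e3 - 370/9*e123
Summing the partial products and collecting blades:
Answer: 10723/120*e1 - 15461/225*e2 - 12047/1800*e3 - 63071/1800*e123


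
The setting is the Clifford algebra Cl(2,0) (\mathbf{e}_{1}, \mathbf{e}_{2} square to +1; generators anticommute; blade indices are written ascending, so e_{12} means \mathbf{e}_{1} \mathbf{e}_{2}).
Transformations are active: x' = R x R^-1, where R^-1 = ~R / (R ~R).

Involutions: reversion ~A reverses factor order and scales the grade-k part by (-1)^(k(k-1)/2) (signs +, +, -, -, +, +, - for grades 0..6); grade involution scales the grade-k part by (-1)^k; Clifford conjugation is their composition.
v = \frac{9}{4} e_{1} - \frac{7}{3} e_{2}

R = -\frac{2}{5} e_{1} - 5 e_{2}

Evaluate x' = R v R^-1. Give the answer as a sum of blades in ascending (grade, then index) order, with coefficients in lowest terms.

~R = -\frac{2}{5} e_{1} - 5 e_{2}, and R ~R = \frac{629}{25}, so R^-1 = ~R / (\frac{629}{25}).
R v = \frac{323}{30} + \frac{731}{60} e_{12}
Answer: -\frac{1151}{444} e_{1} - \frac{72}{37} e_{2}


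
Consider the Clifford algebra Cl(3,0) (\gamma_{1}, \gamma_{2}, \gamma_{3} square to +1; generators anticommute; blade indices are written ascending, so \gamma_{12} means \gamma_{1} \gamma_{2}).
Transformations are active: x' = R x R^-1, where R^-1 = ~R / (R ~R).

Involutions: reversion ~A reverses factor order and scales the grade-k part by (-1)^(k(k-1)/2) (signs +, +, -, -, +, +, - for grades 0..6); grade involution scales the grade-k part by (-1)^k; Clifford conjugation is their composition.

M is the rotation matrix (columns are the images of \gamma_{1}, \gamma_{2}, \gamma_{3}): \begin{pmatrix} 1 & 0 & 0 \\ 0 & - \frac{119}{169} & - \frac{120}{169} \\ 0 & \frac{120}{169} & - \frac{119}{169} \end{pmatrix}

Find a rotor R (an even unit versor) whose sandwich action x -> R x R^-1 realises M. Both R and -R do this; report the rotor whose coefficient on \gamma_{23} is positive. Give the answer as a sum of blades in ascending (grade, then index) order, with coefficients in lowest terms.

Method: write R = a + b12*\gamma_{12} + b13*\gamma_{13} + b23*\gamma_{23} with a^2 + b12^2 + b13^2 + b23^2 = 1 (so R^-1 = ~R). Expanding the columns R e_j ~R gives tr M = 4a^2 - 1 and, from the antisymmetric part, M21 - M12 = -4a*b12, M13 - M31 = 4a*b13, M32 - M23 = -4a*b23.
Here tr M = -\frac{69}{169}, so a^2 = (1 + tr M)/4 = \frac{25}{169} and a = ±\frac{5}{13}. Taking a = \frac{5}{13}: M21 - M12 = 0, M13 - M31 = 0, M32 - M23 = \frac{240}{169}, giving b12 = 0, b13 = 0, b23 = -\frac{12}{13}, i.e. R = \frac{5}{13} - \frac{12}{13} \gamma_{23}.
Its \gamma_{23} coefficient is negative, so report the other preimage -R.
Answer: -\frac{5}{13} + \frac{12}{13} \gamma_{23}. Why the constraint matters: R and -R act identically through the sandwich — M has trace -\frac{69}{169} either way — so only the sign condition on \gamma_{23} picks one of the two preimages.


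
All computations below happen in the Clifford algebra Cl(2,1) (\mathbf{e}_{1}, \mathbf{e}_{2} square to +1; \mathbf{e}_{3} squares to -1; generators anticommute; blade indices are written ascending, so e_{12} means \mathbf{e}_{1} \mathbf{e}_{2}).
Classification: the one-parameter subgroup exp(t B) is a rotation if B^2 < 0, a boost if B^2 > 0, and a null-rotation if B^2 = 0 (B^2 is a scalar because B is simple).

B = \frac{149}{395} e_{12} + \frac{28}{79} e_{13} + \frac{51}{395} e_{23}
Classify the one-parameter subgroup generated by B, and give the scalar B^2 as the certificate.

B^2 term by term: the squares give (\frac{149}{395})^2*(e_{12})^2 + (\frac{28}{79})^2*(e_{13})^2 + (\frac{51}{395})^2*(e_{23})^2 = \frac{22201}{156025}*(-1) + \frac{784}{6241}*(+1) + \frac{2601}{156025}*(+1) = 0 (each basis 2-blade squares to minus the product of its generators' squares); cross terms between blades sharing an index anticommute and cancel. So B^2 = 0.
Answer: null-rotation, certificate B^2 = 0. Key observation: B^2 = 0 is a conjugation invariant, so its sign decides the class regardless of the surface form of B.


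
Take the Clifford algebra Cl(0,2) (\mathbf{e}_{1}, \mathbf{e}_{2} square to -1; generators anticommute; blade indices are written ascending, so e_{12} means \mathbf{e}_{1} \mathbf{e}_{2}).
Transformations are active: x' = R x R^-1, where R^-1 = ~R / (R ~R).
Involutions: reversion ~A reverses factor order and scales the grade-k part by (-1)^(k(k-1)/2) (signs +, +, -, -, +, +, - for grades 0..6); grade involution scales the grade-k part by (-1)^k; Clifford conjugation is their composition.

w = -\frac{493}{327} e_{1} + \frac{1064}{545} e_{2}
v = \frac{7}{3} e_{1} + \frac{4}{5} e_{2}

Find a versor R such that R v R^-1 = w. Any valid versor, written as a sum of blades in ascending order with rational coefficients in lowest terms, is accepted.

A norm check does it: q(v) = q(w) = -\frac{1369}{225}, hence R = v + w = \frac{90}{109} e_{1} + \frac{300}{109} e_{2} realises the map — parallel part kept, (v - w)/2 negated, v carried to w.
Answer: \frac{90}{109} e_{1} + \frac{300}{109} e_{2}


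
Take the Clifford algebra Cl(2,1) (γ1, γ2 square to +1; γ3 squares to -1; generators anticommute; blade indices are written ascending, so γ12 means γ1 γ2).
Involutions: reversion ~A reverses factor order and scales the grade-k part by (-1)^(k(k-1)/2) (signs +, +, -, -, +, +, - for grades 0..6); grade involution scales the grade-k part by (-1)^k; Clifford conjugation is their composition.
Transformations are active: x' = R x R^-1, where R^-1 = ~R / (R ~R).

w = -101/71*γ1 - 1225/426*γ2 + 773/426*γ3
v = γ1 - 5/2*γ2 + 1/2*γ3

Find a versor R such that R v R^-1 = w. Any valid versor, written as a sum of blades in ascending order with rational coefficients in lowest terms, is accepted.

A norm check does it: q(v) = q(w) = 7, hence R = v + w = -30/71*γ1 - 1145/213*γ2 + 493/213*γ3 realises the map — parallel part kept, (v - w)/2 negated, v carried to w.
Answer: -30/71*γ1 - 1145/213*γ2 + 493/213*γ3


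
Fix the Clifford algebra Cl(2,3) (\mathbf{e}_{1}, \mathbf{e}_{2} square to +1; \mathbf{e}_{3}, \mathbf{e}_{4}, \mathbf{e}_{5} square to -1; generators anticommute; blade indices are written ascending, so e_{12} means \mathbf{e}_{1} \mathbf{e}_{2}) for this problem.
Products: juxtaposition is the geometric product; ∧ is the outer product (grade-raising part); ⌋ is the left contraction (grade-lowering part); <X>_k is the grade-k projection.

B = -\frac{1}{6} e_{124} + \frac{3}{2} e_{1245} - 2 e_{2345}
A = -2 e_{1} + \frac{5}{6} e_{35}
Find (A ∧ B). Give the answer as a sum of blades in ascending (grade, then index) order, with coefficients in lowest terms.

step 1: \frac{149}{36} e_{12345}
Answer: \frac{149}{36} e_{12345}


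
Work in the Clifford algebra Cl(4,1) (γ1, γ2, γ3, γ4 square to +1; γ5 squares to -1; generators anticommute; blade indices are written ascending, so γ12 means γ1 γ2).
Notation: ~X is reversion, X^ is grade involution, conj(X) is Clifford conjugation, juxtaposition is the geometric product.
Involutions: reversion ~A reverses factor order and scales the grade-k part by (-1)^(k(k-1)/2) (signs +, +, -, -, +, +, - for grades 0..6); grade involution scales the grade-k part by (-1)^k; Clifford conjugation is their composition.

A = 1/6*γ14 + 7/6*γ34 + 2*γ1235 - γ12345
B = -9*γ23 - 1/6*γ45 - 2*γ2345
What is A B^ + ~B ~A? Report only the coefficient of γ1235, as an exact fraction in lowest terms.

first term: -2*γ1 + 4*γ14 + 647/36*γ15 + 21/2*γ24 + 7/3*γ25 - 7/36*γ35 + 1/6*γ123 - 9*γ145 - 11/6*γ1234 - 1/3*γ1235
second term: -2*γ1 - 4*γ14 - 647/36*γ15 - 21/2*γ24 - 7/3*γ25 + 7/36*γ35 - 1/6*γ123 + 9*γ145 - 11/6*γ1234 - 1/3*γ1235
Answer: -2/3


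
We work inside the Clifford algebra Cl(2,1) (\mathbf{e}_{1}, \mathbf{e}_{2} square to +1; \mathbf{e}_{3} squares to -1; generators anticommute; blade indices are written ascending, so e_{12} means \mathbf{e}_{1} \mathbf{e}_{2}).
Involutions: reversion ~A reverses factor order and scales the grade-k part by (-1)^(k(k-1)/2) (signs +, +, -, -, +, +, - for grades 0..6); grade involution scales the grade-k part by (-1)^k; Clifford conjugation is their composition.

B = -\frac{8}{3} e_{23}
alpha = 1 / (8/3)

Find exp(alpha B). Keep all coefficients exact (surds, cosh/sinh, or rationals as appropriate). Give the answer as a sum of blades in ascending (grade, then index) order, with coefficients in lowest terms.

B^2 = (-\frac{8}{3})^2*(e_{23})^2 = \frac{64}{9}*(+1) = \frac{64}{9} (a basis 2-blade squares to minus the product of its generators' squares).
B^2 = \frac{64}{9} — B^2 > 0, so the exponential closes hyperbolically: l = \frac{8}{3}, alpha*l = 1, so exp(alpha B) = cosh(1) + (sinh(1)/(\frac{8}{3}))*B = \cosh{\left(1 \right)} + (\frac{3 \sinh{\left(1 \right)}}{8})*B.
Answer: \cosh{\left(1 \right)} - \sinh{\left(1 \right)} e_{23}
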